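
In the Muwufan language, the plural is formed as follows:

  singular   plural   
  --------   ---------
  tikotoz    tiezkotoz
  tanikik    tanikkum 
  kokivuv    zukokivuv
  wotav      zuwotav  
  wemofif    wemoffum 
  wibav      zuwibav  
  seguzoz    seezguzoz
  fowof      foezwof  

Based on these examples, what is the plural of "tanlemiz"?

"tanlemiz" has last vowel 'i'. The stems whose last vowel is 'i' (wemofif → wemoffum, tanikik → tanikkum) delete the last vowel and add -um.
The other patterns: stems whose last vowel is 'o' insert -ez- after the first vowel; stems whose last vowel is 'a' or 'u' add the prefix zu-.
So tanlemiz → tanlemzum.

tanlemzum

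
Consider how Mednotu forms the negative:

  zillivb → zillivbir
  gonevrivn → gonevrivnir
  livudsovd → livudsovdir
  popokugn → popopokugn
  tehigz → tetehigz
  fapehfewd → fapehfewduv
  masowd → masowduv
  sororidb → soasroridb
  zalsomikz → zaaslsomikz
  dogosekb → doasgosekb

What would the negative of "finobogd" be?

fifinobogd

"finobogd" has second-to-last letter 'g'. The stems whose second-to-last letter is 'g' (popokugn → popopokugn, tehigz → tetehigz) repeat the first consonant+vowel as a prefix.
The other patterns: stems whose second-to-last letter is 'v' add -ir; stems whose second-to-last letter is 'w' add -uv; stems whose second-to-last letter is 'd' or 'k' insert -as- after the first vowel.
So finobogd → fifinobogd.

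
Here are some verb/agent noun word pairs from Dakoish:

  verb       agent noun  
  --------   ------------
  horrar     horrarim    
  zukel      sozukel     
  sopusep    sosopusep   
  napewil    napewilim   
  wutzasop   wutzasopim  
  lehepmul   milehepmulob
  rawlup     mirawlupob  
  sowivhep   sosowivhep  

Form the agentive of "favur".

mifavurob

"favur" has last vowel 'u'. The stems whose last vowel is 'u' (lehepmul → milehepmulob, rawlup → mirawlupob) add mi- … -ob around the stem.
So favur → mifavurob.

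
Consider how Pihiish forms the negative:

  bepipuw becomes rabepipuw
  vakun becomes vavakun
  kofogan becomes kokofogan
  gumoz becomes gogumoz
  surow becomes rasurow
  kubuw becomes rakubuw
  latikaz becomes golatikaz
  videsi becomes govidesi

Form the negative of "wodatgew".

rawodatgew

bepipuw and vakun both have last vowel 'u' yet inflect differently (rabepipuw, vavakun), so the last vowel is not what conditions the rule; the final letter is.
"wodatgew" ends in -w. The stems ending in -w (bepipuw → rabepipuw, surow → rasurow, kubuw → rakubuw) add the prefix ra-.
So wodatgew → rawodatgew.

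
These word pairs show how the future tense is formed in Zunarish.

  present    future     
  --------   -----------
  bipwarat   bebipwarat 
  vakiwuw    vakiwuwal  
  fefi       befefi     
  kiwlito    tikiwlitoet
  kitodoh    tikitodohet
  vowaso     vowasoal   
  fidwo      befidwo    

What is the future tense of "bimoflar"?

bebimoflar

"bimoflar" begins with b-. The one such stem in the data (bipwarat → bebipwarat) adds the prefix be-, so the same rule applies.
The other patterns: stems beginning with v- add -al; stems beginning with k- add ti- … -et around the stem.
So bimoflar → bebimoflar.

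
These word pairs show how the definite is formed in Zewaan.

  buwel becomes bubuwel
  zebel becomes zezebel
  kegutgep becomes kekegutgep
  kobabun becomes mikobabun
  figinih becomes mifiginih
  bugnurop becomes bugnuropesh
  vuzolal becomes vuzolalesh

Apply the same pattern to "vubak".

vubakesh

kegutgep and bugnurop both end in -p yet inflect differently (kekegutgep, bugnuropesh), so the final letter is not what conditions the rule; the last vowel is.
"vubak" has last vowel 'a'. The one such stem in the data (vuzolal → vuzolalesh) adds -esh, so the same rule applies.
The other patterns: stems whose last vowel is 'e' repeat the first consonant+vowel as a prefix; stems whose last vowel is 'i' or 'u' add the prefix mi-.
So vubak → vubakesh.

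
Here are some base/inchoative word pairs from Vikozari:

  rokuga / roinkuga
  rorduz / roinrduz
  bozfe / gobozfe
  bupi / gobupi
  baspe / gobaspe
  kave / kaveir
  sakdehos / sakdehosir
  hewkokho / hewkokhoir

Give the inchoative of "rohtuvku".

bozfe and kave both end in -e yet inflect differently (gobozfe, kaveir), so the final letter is not what conditions the rule; the first letter is.
"rohtuvku" begins with r-. The stems beginning with r- (rokuga → roinkuga, rorduz → roinrduz) insert -in- after the first vowel.
The other patterns: stems beginning with b- add the prefix go-; stems beginning with h-, k- or s- add -ir.
So rohtuvku → roinhtuvku.

roinhtuvku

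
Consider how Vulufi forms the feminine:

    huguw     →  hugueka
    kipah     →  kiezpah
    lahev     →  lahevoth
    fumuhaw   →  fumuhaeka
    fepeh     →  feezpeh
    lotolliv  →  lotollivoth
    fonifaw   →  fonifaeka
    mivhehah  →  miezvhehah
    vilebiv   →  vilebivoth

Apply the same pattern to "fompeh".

"fompeh" ends in -h. The stems ending in -h (mivhehah → miezvhehah, fepeh → feezpeh, kipah → kiezpah) insert -ez- after the first vowel.
The other patterns: stems ending in -w drop the final letter and add -eka; stems ending in -v add -oth.
So fompeh → foezmpeh.

foezmpeh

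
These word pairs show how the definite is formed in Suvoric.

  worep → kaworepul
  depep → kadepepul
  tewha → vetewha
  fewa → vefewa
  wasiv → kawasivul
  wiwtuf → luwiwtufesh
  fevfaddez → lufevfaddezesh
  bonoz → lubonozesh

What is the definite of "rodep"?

depep and fevfaddez both have last vowel 'e' yet inflect differently (kadepepul, lufevfaddezesh), so the last vowel is not what conditions the rule; the final letter is.
"rodep" ends in -p. The stems ending in -p (depep → kadepepul, worep → kaworepul) add ka- … -ul around the stem.
The other patterns: stems ending in -a add the prefix ve-; stems ending in -f or -z add lu- … -esh around the stem.
So rodep → karodepul.

karodepul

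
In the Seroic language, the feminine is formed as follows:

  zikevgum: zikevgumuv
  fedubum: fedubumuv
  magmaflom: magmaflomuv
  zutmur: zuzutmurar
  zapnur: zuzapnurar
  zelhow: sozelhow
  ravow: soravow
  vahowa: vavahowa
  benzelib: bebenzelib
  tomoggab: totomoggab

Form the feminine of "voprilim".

zikevgum and zutmur both have last vowel 'u' yet inflect differently (zikevgumuv, zuzutmurar), so the last vowel is not what conditions the rule; the final letter is.
"voprilim" ends in -m. The stems ending in -m (zikevgum → zikevgumuv, fedubum → fedubumuv, magmaflom → magmaflomuv) add -uv.
The other patterns: stems ending in -r add zu- … -ar around the stem; stems ending in -w add the prefix so-; stems ending in -a or -b repeat the first consonant+vowel as a prefix.
So voprilim → voprilimuv.

voprilimuv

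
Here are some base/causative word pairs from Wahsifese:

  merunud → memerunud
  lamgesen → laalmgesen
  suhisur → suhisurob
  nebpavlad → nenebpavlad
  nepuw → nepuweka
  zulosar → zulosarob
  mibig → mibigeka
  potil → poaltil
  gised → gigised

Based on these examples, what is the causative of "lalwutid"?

merunud and suhisur both have last vowel 'u' yet inflect differently (memerunud, suhisurob), so the last vowel is not what conditions the rule; the final letter is.
"lalwutid" ends in -d. The stems ending in -d (merunud → memerunud, gised → gigised, nebpavlad → nenebpavlad) repeat the first consonant+vowel as a prefix.
The other patterns: stems ending in -r add -ob; stems ending in -l or -n insert -al- after the first vowel; stems ending in -g or -w add -eka.
So lalwutid → lalalwutid.

lalalwutid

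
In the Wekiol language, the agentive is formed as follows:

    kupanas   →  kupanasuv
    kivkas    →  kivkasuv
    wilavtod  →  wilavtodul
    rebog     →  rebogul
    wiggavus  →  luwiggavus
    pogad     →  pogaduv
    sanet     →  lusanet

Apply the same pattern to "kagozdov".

kagozdovul

wiggavus and kivkas both end in -s yet inflect differently (luwiggavus, kivkasuv), so the final letter is not what conditions the rule; the last vowel is.
"kagozdov" has last vowel 'o'. The stems whose last vowel is 'o' (wilavtod → wilavtodul, rebog → rebogul) add -ul.
The other patterns: stems whose last vowel is 'e' or 'u' add the prefix lu-; stems whose last vowel is 'a' add -uv.
So kagozdov → kagozdovul.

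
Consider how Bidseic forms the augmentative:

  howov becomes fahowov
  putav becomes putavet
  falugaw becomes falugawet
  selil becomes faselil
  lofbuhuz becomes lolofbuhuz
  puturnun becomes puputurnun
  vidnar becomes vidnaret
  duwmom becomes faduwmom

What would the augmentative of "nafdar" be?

nafdaret

howov and putav both end in -v yet inflect differently (fahowov, putavet), so the final letter is not what conditions the rule; the last vowel is.
"nafdar" has last vowel 'a'. The stems whose last vowel is 'a' (putav → putavet, falugaw → falugawet, vidnar → vidnaret) add -et.
The other patterns: stems whose last vowel is 'u' repeat the first consonant+vowel as a prefix; stems whose last vowel is 'i' or 'o' add the prefix fa-.
So nafdar → nafdaret.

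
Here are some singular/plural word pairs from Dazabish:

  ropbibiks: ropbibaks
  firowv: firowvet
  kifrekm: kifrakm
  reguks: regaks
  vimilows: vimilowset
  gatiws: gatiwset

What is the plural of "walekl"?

walakl

gatiws and reguks both end in -s yet inflect differently (gatiwset, regaks), so the final letter is not what conditions the rule; the second-to-last letter is.
"walekl" has second-to-last letter 'k'. The stems whose second-to-last letter is 'k' (reguks → regaks, kifrekm → kifrakm, ropbibiks → ropbibaks) change the last vowel to 'a'.
So walekl → walakl.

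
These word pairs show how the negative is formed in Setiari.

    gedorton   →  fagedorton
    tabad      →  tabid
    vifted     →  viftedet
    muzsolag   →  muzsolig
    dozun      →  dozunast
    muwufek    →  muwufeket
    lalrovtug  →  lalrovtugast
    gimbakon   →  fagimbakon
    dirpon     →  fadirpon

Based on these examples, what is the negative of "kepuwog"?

"kepuwog" has last vowel 'o'. The stems whose last vowel is 'o' (gedorton → fagedorton, dirpon → fadirpon, gimbakon → fagimbakon) add the prefix fa-.
So kepuwog → fakepuwog.

fakepuwog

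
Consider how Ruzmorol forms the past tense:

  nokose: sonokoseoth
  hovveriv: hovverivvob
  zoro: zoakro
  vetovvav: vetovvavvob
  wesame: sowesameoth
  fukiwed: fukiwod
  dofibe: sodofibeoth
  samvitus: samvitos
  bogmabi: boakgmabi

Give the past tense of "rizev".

rizevvob

"rizev" ends in -v. The stems ending in -v (vetovvav → vetovvavvob, hovveriv → hovverivvob) double the final consonant and add -ob.
The other patterns: stems ending in -i or -o insert -ak- after the first vowel; stems ending in -e add so- … -oth around the stem; stems ending in -d or -s change the last vowel to 'o'.
So rizev → rizevvob.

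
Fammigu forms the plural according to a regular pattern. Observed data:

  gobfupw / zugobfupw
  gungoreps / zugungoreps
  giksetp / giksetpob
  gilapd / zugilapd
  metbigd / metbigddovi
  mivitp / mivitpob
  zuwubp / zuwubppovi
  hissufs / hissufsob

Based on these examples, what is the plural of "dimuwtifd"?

hissufs and gungoreps both end in -s yet inflect differently (hissufsob, zugungoreps), so the final letter is not what conditions the rule; the second-to-last letter is.
"dimuwtifd" has second-to-last letter 'f'. The one such stem in the data (hissufs → hissufsob) adds -ob, so the same rule applies.
So dimuwtifd → dimuwtifdob.

dimuwtifdob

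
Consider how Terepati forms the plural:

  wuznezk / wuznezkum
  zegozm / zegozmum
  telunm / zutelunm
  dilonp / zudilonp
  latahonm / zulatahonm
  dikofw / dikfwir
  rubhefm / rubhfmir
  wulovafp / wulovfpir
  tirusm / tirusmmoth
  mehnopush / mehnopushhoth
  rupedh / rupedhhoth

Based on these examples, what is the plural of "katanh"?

zegozm and telunm both end in -m yet inflect differently (zegozmum, zutelunm), so the final letter is not what conditions the rule; the second-to-last letter is.
"katanh" has second-to-last letter 'n'. The stems whose second-to-last letter is 'n' (telunm → zutelunm, dilonp → zudilonp, latahonm → zulatahonm) add the prefix zu-.
So katanh → zukatanh.

zukatanh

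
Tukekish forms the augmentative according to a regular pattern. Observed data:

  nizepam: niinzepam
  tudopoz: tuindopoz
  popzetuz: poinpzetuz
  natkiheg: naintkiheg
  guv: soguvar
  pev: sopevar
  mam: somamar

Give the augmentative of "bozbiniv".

nizepam and mam both end in -m yet inflect differently (niinzepam, somamar), so the final letter is not what conditions the rule; the number of vowels is.
"bozbiniv" has 3 vowels. The stems with 3 vowels (nizepam → niinzepam, tudopoz → tuindopoz, popzetuz → poinpzetuz) insert -in- after the first vowel.
The other pattern: stems with 1 vowel add so- … -ar around the stem.
So bozbiniv → boinzbiniv.

boinzbiniv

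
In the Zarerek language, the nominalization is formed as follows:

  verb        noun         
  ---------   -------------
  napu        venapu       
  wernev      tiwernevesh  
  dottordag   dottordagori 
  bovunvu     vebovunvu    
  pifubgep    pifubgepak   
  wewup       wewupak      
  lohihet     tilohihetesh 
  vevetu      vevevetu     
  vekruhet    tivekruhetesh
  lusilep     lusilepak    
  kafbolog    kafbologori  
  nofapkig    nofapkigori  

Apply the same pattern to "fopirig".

fopirigori

wewup and vevetu both have last vowel 'u' yet inflect differently (wewupak, vevevetu), so the last vowel is not what conditions the rule; the final letter is.
"fopirig" ends in -g. The stems ending in -g (dottordag → dottordagori, nofapkig → nofapkigori, kafbolog → kafbologori) add -ori.
So fopirig → fopirigori.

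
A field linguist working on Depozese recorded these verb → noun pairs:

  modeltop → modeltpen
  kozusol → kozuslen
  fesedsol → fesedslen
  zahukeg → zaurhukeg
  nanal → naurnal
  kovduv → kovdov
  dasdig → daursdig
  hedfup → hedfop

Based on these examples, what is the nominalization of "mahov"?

mahven

modeltop and hedfup both end in -p yet inflect differently (modeltpen, hedfop), so the final letter is not what conditions the rule; the last vowel is.
"mahov" has last vowel 'o'. The stems whose last vowel is 'o' (kozusol → kozuslen, fesedsol → fesedslen, modeltop → modeltpen) delete the last vowel and add -en.
The other patterns: stems whose last vowel is 'u' change the last vowel to 'o'; stems whose last vowel is 'a', 'e' or 'i' insert -ur- after the first vowel.
So mahov → mahven.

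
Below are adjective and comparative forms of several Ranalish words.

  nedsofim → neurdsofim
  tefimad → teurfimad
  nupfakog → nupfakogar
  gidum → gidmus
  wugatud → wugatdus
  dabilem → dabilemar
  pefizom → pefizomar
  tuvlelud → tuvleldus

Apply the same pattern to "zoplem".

wugatud and tefimad both end in -d yet inflect differently (wugatdus, teurfimad), so the final letter is not what conditions the rule; the last vowel is.
"zoplem" has last vowel 'e'. The one such stem in the data (dabilem → dabilemar) adds -ar, so the same rule applies.
The other patterns: stems whose last vowel is 'u' delete the last vowel and add -us; stems whose last vowel is 'a' or 'i' insert -ur- after the first vowel.
So zoplem → zoplemar.

zoplemar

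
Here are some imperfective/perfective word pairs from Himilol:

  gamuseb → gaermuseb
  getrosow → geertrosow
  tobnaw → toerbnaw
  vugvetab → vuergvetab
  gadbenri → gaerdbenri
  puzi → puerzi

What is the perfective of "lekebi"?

Every pair shown (gamuseb → gaermuseb, getrosow → geertrosow, tobnaw → toerbnaw, …) follows the same rule: insert -er- after the first vowel.
So lekebi → leerkebi.

leerkebi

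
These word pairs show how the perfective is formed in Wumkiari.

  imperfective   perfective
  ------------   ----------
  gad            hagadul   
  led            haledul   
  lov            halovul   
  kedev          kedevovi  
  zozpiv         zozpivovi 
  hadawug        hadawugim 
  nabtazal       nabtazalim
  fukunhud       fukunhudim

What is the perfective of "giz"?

lov and kedev both end in -v yet inflect differently (halovul, kedevovi), so the final letter is not what conditions the rule; the number of vowels is.
"giz" has 1 vowel. The stems with 1 vowel (gad → hagadul, led → haledul, lov → halovul) add ha- … -ul around the stem.
The other patterns: stems with 2 vowels add -ovi; stems with 3 vowels add -im.
So giz → hagizul.

hagizul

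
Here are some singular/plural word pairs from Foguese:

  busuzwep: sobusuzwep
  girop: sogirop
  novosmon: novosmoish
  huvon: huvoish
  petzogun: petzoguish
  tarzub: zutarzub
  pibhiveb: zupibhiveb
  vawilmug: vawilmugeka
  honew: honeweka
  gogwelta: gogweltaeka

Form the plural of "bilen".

bileish

"bilen" ends in -n. The stems ending in -n (novosmon → novosmoish, huvon → huvoish, petzogun → petzoguish) drop the final letter and add -ish.
So bilen → bileish.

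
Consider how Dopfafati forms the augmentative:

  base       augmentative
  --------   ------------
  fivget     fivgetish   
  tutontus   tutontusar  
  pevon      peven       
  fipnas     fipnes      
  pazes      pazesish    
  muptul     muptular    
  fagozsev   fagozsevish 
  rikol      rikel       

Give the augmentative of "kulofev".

tutontus and pazes both end in -s yet inflect differently (tutontusar, pazesish), so the final letter is not what conditions the rule; the last vowel is.
"kulofev" has last vowel 'e'. The stems whose last vowel is 'e' (fagozsev → fagozsevish, fivget → fivgetish, pazes → pazesish) add -ish.
So kulofev → kulofevish.

kulofevish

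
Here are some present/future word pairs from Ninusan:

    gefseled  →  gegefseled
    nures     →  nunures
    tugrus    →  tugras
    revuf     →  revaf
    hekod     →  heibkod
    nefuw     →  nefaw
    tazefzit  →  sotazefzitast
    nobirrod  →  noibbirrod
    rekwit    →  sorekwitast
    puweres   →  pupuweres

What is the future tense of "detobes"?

dedetobes

"detobes" has last vowel 'e'. The stems whose last vowel is 'e' (puweres → pupuweres, nures → nunures, gefseled → gegefseled) repeat the first consonant+vowel as a prefix.
The other patterns: stems whose last vowel is 'o' insert -ib- after the first vowel; stems whose last vowel is 'u' change the last vowel to 'a'; stems whose last vowel is 'i' add so- … -ast around the stem.
So detobes → dedetobes.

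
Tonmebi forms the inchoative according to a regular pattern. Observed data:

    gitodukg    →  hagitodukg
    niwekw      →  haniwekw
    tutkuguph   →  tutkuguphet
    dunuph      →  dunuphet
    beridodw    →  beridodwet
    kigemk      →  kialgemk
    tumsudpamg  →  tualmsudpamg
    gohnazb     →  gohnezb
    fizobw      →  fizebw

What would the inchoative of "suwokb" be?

"suwokb" has second-to-last letter 'k'. The stems whose second-to-last letter is 'k' (gitodukg → hagitodukg, niwekw → haniwekw) add the prefix ha-.
So suwokb → hasuwokb.

hasuwokb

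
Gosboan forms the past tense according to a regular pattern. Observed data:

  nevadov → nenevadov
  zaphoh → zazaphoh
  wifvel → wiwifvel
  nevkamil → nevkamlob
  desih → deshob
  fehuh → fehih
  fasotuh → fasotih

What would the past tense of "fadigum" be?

wifvel and nevkamil both end in -l yet inflect differently (wiwifvel, nevkamlob), so the final letter is not what conditions the rule; the last vowel is.
"fadigum" has last vowel 'u'. The stems whose last vowel is 'u' (fehuh → fehih, fasotuh → fasotih) change the last vowel to 'i'.
The other patterns: stems whose last vowel is 'e' or 'o' repeat the first consonant+vowel as a prefix; stems whose last vowel is 'i' delete the last vowel and add -ob.
So fadigum → fadigim.

fadigim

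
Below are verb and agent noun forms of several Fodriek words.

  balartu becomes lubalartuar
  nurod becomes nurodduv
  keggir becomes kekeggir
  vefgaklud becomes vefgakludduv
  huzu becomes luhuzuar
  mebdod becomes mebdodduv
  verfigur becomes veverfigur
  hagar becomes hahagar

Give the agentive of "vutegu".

luvuteguar

vefgaklud and verfigur both have last vowel 'u' yet inflect differently (vefgakludduv, veverfigur), so the last vowel is not what conditions the rule; the final letter is.
"vutegu" ends in -u. The stems ending in -u (balartu → lubalartuar, huzu → luhuzuar) add lu- … -ar around the stem.
So vutegu → luvuteguar.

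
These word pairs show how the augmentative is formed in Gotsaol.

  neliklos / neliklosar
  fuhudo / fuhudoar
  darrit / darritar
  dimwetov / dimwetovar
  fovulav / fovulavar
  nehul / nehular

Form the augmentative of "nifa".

nifaar

Every pair shown (neliklos → neliklosar, fuhudo → fuhudoar, darrit → darritar, …) follows the same rule: add -ar.
So nifa → nifaar.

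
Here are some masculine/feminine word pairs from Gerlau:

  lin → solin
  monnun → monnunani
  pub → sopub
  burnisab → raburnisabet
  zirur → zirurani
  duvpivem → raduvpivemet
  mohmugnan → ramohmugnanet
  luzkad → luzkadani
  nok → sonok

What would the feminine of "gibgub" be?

"gibgub" has 2 vowels. The stems with 2 vowels (monnun → monnunani, zirur → zirurani, luzkad → luzkadani) add -ani.
So gibgub → gibgubani.

gibgubani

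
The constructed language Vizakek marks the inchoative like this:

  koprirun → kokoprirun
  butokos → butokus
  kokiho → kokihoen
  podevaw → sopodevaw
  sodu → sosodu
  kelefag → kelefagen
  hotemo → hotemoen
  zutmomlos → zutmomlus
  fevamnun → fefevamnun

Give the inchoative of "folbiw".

sofolbiw

butokos and hotemo both have last vowel 'o' yet inflect differently (butokus, hotemoen), so the last vowel is not what conditions the rule; the final letter is.
"folbiw" ends in -w. The one such stem in the data (podevaw → sopodevaw) adds the prefix so-, so the same rule applies.
The other patterns: stems ending in -s change the last vowel to 'u'; stems ending in -n repeat the first consonant+vowel as a prefix; stems ending in -g or -o add -en.
So folbiw → sofolbiw.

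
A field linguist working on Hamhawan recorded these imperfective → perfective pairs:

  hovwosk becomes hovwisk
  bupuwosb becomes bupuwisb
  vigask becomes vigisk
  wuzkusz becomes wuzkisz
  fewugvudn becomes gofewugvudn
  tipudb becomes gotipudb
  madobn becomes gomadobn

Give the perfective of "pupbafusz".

pupbafisz

bupuwosb and tipudb both end in -b yet inflect differently (bupuwisb, gotipudb), so the final letter is not what conditions the rule; the second-to-last letter is.
"pupbafusz" has second-to-last letter 's'. The stems whose second-to-last letter is 's' (hovwosk → hovwisk, bupuwosb → bupuwisb, vigask → vigisk) change the last vowel to 'i'.
The other pattern: stems whose second-to-last letter is 'b' or 'd' add the prefix go-.
So pupbafusz → pupbafisz.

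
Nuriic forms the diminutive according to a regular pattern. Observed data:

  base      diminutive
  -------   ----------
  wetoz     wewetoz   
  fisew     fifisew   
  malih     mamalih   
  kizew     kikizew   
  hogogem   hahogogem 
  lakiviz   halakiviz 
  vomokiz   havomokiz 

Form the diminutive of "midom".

wetoz and lakiviz both end in -z yet inflect differently (wewetoz, halakiviz), so the final letter is not what conditions the rule; the number of vowels is.
"midom" has 2 vowels. The stems with 2 vowels (wetoz → wewetoz, fisew → fifisew, malih → mamalih) repeat the first consonant+vowel as a prefix.
The other pattern: stems with 3 vowels add the prefix ha-.
So midom → mimidom.

mimidom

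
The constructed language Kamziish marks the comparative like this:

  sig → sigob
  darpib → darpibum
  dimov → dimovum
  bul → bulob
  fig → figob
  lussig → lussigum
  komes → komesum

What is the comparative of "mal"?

lussig and fig both end in -g yet inflect differently (lussigum, figob), so the final letter is not what conditions the rule; the number of vowels is.
"mal" has 1 vowel. The stems with 1 vowel (fig → figob, bul → bulob, sig → sigob) add -ob.
The other pattern: stems with 2 vowels add -um.
So mal → malob.

malob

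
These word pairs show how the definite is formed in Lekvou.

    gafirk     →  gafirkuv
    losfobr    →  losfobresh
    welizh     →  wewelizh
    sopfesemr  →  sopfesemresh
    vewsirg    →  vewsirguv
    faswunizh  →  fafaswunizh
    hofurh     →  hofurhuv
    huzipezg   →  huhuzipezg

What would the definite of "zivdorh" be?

zivdorhuv

"zivdorh" has second-to-last letter 'r'. The stems whose second-to-last letter is 'r' (gafirk → gafirkuv, vewsirg → vewsirguv, hofurh → hofurhuv) add -uv.
The other patterns: stems whose second-to-last letter is 'z' repeat the first consonant+vowel as a prefix; stems whose second-to-last letter is 'b' or 'm' add -esh.
So zivdorh → zivdorhuv.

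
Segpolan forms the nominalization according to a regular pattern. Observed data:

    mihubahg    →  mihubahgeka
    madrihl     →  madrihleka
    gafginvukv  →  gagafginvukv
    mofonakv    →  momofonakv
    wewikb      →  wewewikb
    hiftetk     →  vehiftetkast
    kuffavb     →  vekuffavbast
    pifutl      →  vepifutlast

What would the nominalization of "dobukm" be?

dodobukm

wewikb and kuffavb both end in -b yet inflect differently (wewewikb, vekuffavbast), so the final letter is not what conditions the rule; the second-to-last letter is.
"dobukm" has second-to-last letter 'k'. The stems whose second-to-last letter is 'k' (gafginvukv → gagafginvukv, mofonakv → momofonakv, wewikb → wewewikb) repeat the first consonant+vowel as a prefix.
The other patterns: stems whose second-to-last letter is 'h' add -eka; stems whose second-to-last letter is 't' or 'v' add ve- … -ast around the stem.
So dobukm → dodobukm.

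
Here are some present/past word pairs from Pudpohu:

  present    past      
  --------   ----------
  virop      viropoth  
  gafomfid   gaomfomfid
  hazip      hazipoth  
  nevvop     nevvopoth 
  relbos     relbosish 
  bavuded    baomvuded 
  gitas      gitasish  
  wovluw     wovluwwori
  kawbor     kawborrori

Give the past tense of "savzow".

savzowwori

gafomfid and hazip both have last vowel 'i' yet inflect differently (gaomfomfid, hazipoth), so the last vowel is not what conditions the rule; the final letter is.
"savzow" ends in -w. The one such stem in the data (wovluw → wovluwwori) doubles the final consonant and adds -ori (as does kawbor), so the same rule applies.
So savzow → savzowwori.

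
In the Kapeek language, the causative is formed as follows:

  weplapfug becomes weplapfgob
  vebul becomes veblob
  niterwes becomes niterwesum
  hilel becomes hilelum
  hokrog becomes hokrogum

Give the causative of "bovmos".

"bovmos" has last vowel 'o'. The one such stem in the data (hokrog → hokrogum) adds -um, so the same rule applies.
The other pattern: stems whose last vowel is 'u' delete the last vowel and add -ob.
So bovmos → bovmosum.

bovmosum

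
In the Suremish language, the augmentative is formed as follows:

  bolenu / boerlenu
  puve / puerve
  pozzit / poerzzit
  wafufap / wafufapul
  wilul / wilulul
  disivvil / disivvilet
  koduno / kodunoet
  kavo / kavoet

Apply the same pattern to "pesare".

wilul and disivvil both end in -l yet inflect differently (wilulul, disivvilet), so the final letter is not what conditions the rule; the first letter is.
"pesare" begins with p-. The stems beginning with p- (puve → puerve, pozzit → poerzzit) insert -er- after the first vowel.
The other patterns: stems beginning with w- add -ul; stems beginning with d- or k- add -et.
So pesare → peersare.

peersare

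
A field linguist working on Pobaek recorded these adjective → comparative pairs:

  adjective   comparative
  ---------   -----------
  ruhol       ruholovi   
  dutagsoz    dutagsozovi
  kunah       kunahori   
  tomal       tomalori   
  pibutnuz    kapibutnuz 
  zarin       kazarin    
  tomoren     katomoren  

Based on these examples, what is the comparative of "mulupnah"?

mulupnahori

ruhol and tomal both end in -l yet inflect differently (ruholovi, tomalori), so the final letter is not what conditions the rule; the last vowel is.
"mulupnah" has last vowel 'a'. The stems whose last vowel is 'a' (kunah → kunahori, tomal → tomalori) add -ori.
So mulupnah → mulupnahori.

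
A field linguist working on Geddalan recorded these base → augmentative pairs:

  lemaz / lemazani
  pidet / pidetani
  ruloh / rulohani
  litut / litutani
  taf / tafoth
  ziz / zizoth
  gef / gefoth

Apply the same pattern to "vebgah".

vebgahani

"vebgah" has 2 vowels. The stems with 2 vowels (lemaz → lemazani, pidet → pidetani, ruloh → rulohani) add -ani.
The other pattern: stems with 1 vowel add -oth.
So vebgah → vebgahani.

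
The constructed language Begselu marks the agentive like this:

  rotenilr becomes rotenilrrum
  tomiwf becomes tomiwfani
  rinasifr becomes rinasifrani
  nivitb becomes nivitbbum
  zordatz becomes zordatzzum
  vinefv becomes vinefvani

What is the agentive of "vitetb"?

vitetbbum

rinasifr and rotenilr both end in -r yet inflect differently (rinasifrani, rotenilrrum), so the final letter is not what conditions the rule; the second-to-last letter is.
"vitetb" has second-to-last letter 't'. The stems whose second-to-last letter is 't' (zordatz → zordatzzum, nivitb → nivitbbum) double the final consonant and add -um.
The other pattern: stems whose second-to-last letter is 'f' or 'w' add -ani.
So vitetb → vitetbbum.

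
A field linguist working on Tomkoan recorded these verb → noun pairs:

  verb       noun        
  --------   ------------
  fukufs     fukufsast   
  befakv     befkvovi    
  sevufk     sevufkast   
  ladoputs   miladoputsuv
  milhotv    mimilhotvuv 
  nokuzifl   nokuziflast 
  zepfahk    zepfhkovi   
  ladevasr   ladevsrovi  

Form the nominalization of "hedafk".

"hedafk" has second-to-last letter 'f'. The stems whose second-to-last letter is 'f' (sevufk → sevufkast, fukufs → fukufsast, nokuzifl → nokuziflast) add -ast.
So hedafk → hedafkast.

hedafkast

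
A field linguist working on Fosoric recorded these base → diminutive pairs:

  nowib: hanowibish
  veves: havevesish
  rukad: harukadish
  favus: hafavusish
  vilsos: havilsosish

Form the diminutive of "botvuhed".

habotvuhedish

Every pair shown (nowib → hanowibish, veves → havevesish, rukad → harukadish, …) follows the same rule: add ha- … -ish around the stem.
So botvuhed → habotvuhedish.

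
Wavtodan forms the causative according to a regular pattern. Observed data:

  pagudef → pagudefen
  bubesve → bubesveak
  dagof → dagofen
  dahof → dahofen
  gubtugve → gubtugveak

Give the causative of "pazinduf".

gubtugve and pagudef both have last vowel 'e' yet inflect differently (gubtugveak, pagudefen), so the last vowel is not what conditions the rule; the final letter is.
"pazinduf" ends in -f. The stems ending in -f (pagudef → pagudefen, dagof → dagofen, dahof → dahofen) add -en.
The other pattern: stems ending in -e add -ak.
So pazinduf → pazindufen.

pazindufen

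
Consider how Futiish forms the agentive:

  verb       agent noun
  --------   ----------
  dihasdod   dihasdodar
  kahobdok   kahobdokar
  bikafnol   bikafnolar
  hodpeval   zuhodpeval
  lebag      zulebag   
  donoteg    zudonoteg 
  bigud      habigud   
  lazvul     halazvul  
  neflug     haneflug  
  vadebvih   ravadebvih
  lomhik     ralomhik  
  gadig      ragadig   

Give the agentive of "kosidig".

"kosidig" has last vowel 'i'. The stems whose last vowel is 'i' (vadebvih → ravadebvih, lomhik → ralomhik, gadig → ragadig) add the prefix ra-.
So kosidig → rakosidig.

rakosidig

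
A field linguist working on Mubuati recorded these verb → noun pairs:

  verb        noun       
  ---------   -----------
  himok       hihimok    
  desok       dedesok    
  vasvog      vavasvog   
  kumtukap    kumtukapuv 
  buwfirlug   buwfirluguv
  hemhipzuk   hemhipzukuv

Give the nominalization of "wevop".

vasvog and buwfirlug both end in -g yet inflect differently (vavasvog, buwfirluguv), so the final letter is not what conditions the rule; the last vowel is.
"wevop" has last vowel 'o'. The stems whose last vowel is 'o' (himok → hihimok, desok → dedesok, vasvog → vavasvog) repeat the first consonant+vowel as a prefix.
The other pattern: stems whose last vowel is 'a' or 'u' add -uv.
So wevop → wewevop.

wewevop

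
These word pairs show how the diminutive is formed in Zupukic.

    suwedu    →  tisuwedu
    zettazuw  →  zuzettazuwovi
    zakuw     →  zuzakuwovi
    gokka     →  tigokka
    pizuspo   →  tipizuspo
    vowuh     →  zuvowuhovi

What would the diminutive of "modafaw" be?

zumodafawovi

zettazuw and suwedu both have last vowel 'u' yet inflect differently (zuzettazuwovi, tisuwedu), so the last vowel is not what conditions the rule; whether the stem ends in a vowel or a consonant is.
"modafaw" ends in a consonant. The stems ending in a consonant (zettazuw → zuzettazuwovi, vowuh → zuvowuhovi, zakuw → zuzakuwovi) add zu- … -ovi around the stem.
The other pattern: stems ending in a vowel add the prefix ti-.
So modafaw → zumodafawovi.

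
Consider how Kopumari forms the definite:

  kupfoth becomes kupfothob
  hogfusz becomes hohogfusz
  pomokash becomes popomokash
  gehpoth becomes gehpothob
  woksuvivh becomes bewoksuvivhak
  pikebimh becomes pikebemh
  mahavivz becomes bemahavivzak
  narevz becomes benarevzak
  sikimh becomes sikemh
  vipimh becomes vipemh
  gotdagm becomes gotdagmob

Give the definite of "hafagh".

"hafagh" has second-to-last letter 'g'. The one such stem in the data (gotdagm → gotdagmob) adds -ob, so the same rule applies.
The other patterns: stems whose second-to-last letter is 'v' add be- … -ak around the stem; stems whose second-to-last letter is 'm' change the last vowel to 'e'; stems whose second-to-last letter is 's' repeat the first consonant+vowel as a prefix.
So hafagh → hafaghob.

hafaghob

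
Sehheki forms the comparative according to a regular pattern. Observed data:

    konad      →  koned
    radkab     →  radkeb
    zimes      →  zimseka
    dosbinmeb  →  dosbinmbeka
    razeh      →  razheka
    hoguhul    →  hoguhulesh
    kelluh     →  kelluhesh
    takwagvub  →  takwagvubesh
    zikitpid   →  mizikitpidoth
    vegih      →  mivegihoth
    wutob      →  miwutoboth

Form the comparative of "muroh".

mimurohoth

radkab and dosbinmeb both end in -b yet inflect differently (radkeb, dosbinmbeka), so the final letter is not what conditions the rule; the last vowel is.
"muroh" has last vowel 'o'. The one such stem in the data (wutob → miwutoboth) adds mi- … -oth around the stem, so the same rule applies.
The other patterns: stems whose last vowel is 'a' change the last vowel to 'e'; stems whose last vowel is 'e' delete the last vowel and add -eka; stems whose last vowel is 'u' add -esh.
So muroh → mimurohoth.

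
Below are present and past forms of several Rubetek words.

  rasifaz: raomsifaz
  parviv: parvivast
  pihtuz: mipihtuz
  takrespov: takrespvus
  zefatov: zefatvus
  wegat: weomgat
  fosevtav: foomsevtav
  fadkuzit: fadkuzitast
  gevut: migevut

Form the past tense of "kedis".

kedisast

fosevtav and zefatov both end in -v yet inflect differently (foomsevtav, zefatvus), so the final letter is not what conditions the rule; the last vowel is.
"kedis" has last vowel 'i'. The stems whose last vowel is 'i' (parviv → parvivast, fadkuzit → fadkuzitast) add -ast.
So kedis → kedisast.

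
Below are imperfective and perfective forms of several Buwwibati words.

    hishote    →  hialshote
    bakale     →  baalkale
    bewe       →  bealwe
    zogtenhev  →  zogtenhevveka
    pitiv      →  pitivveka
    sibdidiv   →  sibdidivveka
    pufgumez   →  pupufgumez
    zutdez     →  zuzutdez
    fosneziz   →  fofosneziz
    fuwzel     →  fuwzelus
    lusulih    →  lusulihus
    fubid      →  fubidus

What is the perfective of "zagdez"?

zazagdez

"zagdez" ends in -z. The stems ending in -z (pufgumez → pupufgumez, zutdez → zuzutdez, fosneziz → fofosneziz) repeat the first consonant+vowel as a prefix.
The other patterns: stems ending in -e insert -al- after the first vowel; stems ending in -v double the final consonant and add -eka; stems ending in -d, -h or -l add -us.
So zagdez → zazagdez.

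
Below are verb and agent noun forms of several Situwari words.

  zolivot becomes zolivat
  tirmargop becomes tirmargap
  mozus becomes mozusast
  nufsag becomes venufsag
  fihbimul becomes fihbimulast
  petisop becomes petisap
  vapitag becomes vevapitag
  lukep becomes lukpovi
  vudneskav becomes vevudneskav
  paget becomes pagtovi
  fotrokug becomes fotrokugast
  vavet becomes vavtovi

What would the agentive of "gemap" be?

zolivot and paget both end in -t yet inflect differently (zolivat, pagtovi), so the final letter is not what conditions the rule; the last vowel is.
"gemap" has last vowel 'a'. The stems whose last vowel is 'a' (vudneskav → vevudneskav, nufsag → venufsag, vapitag → vevapitag) add the prefix ve-.
The other patterns: stems whose last vowel is 'o' change the last vowel to 'a'; stems whose last vowel is 'e' delete the last vowel and add -ovi; stems whose last vowel is 'u' add -ast.
So gemap → vegemap.

vegemap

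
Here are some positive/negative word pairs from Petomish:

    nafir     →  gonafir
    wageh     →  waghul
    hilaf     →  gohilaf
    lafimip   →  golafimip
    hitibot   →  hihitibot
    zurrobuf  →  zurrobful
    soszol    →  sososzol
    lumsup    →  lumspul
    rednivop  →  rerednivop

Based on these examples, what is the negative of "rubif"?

rednivop and lafimip both end in -p yet inflect differently (rerednivop, golafimip), so the final letter is not what conditions the rule; the last vowel is.
"rubif" has last vowel 'i'. The stems whose last vowel is 'i' (lafimip → golafimip, nafir → gonafir) add the prefix go-.
So rubif → gorubif.

gorubif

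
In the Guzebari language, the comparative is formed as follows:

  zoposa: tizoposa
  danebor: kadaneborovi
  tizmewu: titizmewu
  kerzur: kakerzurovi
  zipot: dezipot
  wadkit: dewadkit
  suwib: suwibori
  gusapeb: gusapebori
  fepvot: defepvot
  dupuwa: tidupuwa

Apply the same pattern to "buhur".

suwib and wadkit both have last vowel 'i' yet inflect differently (suwibori, dewadkit), so the last vowel is not what conditions the rule; the final letter is.
"buhur" ends in -r. The stems ending in -r (danebor → kadaneborovi, kerzur → kakerzurovi) add ka- … -ovi around the stem.
The other patterns: stems ending in -b add -ori; stems ending in -t add the prefix de-; stems ending in -a or -u add the prefix ti-.
So buhur → kabuhurovi.

kabuhurovi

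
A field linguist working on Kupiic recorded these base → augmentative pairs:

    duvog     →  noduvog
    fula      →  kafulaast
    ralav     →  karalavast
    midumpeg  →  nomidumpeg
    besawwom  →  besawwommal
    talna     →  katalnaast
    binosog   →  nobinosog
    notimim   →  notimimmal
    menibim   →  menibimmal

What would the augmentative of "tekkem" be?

"tekkem" ends in -m. The stems ending in -m (besawwom → besawwommal, notimim → notimimmal, menibim → menibimmal) double the final consonant and add -al.
The other patterns: stems ending in -g add the prefix no-; stems ending in -a or -v add ka- … -ast around the stem.
So tekkem → tekkemmal.

tekkemmal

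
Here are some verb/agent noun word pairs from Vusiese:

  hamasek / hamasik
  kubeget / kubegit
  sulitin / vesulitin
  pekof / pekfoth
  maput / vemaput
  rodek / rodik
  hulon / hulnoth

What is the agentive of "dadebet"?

hulon and sulitin both end in -n yet inflect differently (hulnoth, vesulitin), so the final letter is not what conditions the rule; the last vowel is.
"dadebet" has last vowel 'e'. The stems whose last vowel is 'e' (hamasek → hamasik, rodek → rodik, kubeget → kubegit) change the last vowel to 'i'.
The other patterns: stems whose last vowel is 'o' delete the last vowel and add -oth; stems whose last vowel is 'i' or 'u' add the prefix ve-.
So dadebet → dadebit.

dadebit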